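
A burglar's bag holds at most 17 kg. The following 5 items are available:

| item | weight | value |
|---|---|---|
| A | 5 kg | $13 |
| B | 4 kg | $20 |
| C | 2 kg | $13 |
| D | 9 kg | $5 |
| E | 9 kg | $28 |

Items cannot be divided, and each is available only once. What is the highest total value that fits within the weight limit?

$61

Check high-value combinations within 17 kg:
- B+C+E: weight 4+2+9=15, value 20+13+28=61
- A+C+E: weight 5+2+9=16, value 13+13+28=54
- B+E: weight 4+9=13, value 20+28=48
- A+B+C: weight 5+4+2=11, value 13+20+13=46
Best: $61.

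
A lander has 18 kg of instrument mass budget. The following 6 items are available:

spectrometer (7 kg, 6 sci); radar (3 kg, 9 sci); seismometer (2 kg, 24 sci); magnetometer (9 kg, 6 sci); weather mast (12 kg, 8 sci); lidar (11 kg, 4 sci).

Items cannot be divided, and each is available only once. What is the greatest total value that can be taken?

This is a 0/1 knapsack; check combinations near the capacity.
- radar+seismometer+weather mast: mass 3+2+12=17, value 9+24+8=41
- spectrometer+radar+seismometer: mass 7+3+2=12, value 6+9+24=39
- radar+seismometer+magnetometer: mass 3+2+9=14, value 9+24+6=39
- radar+seismometer+lidar: mass 3+2+11=16, value 9+24+4=37
Best: 41 sci.

41 sci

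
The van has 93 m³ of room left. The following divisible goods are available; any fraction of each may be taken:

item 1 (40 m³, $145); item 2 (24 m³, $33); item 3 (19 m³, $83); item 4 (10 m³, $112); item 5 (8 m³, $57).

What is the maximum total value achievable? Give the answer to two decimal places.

419.00

Take in order of value per unit:
- item 4 (112/10 per unit): all 10 → value 112, running total 112.00
- item 5 (57/8 per unit): all 8 → value 57, running total 169.00
- item 3 (83/19 per unit): all 19 → value 83, running total 252.00
- item 1 (145/40 per unit): all 40 → value 145, running total 397.00
- item 2 (33/24 per unit): 16 of 24 → value 16×33/24 = 22.0000, running total 419.00
Total 419.00.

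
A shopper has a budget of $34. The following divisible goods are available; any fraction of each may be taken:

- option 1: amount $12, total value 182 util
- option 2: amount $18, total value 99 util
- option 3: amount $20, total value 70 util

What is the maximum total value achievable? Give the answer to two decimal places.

Take in order of value per unit:
- option 1 (182/12 per unit): all 12 → value 182, running total 182.00
- option 2 (99/18 per unit): all 18 → value 99, running total 281.00
- option 3 (70/20 per unit): 4 of 20 → value 4×70/20 = 14.0000, running total 295.00
Total 295.00.

295.00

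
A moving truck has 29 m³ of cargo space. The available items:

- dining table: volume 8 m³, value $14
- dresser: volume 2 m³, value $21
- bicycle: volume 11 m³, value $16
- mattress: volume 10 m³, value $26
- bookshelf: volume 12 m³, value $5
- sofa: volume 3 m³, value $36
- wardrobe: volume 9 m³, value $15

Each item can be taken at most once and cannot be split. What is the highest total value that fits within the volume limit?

$99

Check high-value combinations within 29 m³:
- dresser+bicycle+mattress+sofa: volume 2+11+10+3=26, value 21+16+26+36=99
- dresser+mattress+sofa+wardrobe: volume 2+10+3+9=24, value 21+26+36+15=98
- dining table+dresser+mattress+sofa: volume 8+2+10+3=23, value 14+21+26+36=97
- dresser+bicycle+sofa+wardrobe: volume 2+11+3+9=25, value 21+16+36+15=88
- dresser+mattress+bookshelf+sofa: volume 2+10+12+3=27, value 21+26+5+36=88
Best: $99.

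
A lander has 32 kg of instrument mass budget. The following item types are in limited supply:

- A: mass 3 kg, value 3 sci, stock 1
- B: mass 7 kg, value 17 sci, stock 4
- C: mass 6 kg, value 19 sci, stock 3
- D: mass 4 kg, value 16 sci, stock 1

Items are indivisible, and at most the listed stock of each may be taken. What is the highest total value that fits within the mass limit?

Top feasible selections:
- 1×A + 1×B + 3×C + 1×D: mass 32, value 93
- 2×B + 3×C: mass 32, value 91
- 1×B + 3×C + 1×D: mass 29, value 90
- 2×B + 2×C + 1×D: mass 30, value 88
Best: 93 sci.

93 sci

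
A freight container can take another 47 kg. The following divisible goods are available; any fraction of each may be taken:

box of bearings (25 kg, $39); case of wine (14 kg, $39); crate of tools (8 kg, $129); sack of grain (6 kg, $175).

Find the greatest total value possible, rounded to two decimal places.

372.64

Take in order of value per unit:
- sack of grain (175/6 per unit): all 6 → value 175, running total 175.00
- crate of tools (129/8 per unit): all 8 → value 129, running total 304.00
- case of wine (39/14 per unit): all 14 → value 39, running total 343.00
- box of bearings (39/25 per unit): 19 of 25 → value 19×39/25 = 29.6400, running total 372.64
Total 372.64.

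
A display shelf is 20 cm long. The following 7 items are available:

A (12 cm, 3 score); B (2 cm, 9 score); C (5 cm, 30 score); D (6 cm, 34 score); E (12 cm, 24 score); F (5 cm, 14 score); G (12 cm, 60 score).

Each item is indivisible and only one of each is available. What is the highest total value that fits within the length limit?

Check high-value combinations within 20 cm:
- B+D+G: length 2+6+12=20, value 9+34+60=103
- B+C+G: length 2+5+12=19, value 9+30+60=99
- D+G: length 6+12=18, value 34+60=94
- C+G: length 5+12=17, value 30+60=90
Best: 103 score.

103 score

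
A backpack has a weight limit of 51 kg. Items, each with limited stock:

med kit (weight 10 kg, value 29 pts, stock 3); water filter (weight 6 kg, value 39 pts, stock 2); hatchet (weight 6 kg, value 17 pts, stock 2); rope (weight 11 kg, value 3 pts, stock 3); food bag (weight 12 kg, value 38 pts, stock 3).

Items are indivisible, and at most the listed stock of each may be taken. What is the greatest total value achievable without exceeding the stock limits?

Best selections within weight 51 and stock limits:
- 2×water filter + 3×food bag: weight 48, value 192
- 2×med kit + 2×water filter + 1×hatchet + 1×food bag: weight 50, value 191
Best: 192 pts.

192 pts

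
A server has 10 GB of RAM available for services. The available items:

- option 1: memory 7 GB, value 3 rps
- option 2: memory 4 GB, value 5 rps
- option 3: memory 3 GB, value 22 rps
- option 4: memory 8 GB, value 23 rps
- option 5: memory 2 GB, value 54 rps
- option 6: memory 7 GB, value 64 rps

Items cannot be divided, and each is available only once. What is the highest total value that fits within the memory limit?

This is a 0/1 knapsack; check combinations near the capacity.
- option 5+option 6: memory 2+7=9, value 54+64=118
- option 3+option 6: memory 3+7=10, value 22+64=86
- option 2+option 3+option 5: memory 4+3+2=9, value 5+22+54=81
- option 4+option 5: memory 8+2=10, value 23+54=77
Best: 118 rps.

118 rps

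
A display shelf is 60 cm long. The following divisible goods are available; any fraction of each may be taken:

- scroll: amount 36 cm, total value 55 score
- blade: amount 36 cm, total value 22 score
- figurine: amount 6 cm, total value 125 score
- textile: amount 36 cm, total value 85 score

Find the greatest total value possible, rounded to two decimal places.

237.50

Take in order of value per unit:
- figurine (125/6 per unit): all 6 → value 125, running total 125.00
- textile (85/36 per unit): all 36 → value 85, running total 210.00
- scroll (55/36 per unit): 18 of 36 → value 18×55/36 = 27.5000, running total 237.50
Total 237.50.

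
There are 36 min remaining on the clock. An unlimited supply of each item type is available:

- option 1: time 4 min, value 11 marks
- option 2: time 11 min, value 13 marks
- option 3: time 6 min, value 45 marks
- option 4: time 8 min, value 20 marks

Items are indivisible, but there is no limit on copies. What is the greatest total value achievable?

Best value-per-unit is option 3 at 45/6, and filling with it alone uses time 6×6=36. No mix of the others beats 6×45 = 270.

270 marks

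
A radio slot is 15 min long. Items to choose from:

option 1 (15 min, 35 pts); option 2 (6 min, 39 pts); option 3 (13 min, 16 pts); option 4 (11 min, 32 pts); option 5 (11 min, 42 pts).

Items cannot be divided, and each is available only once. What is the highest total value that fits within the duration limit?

42 pts

This is a 0/1 knapsack; check combinations near the capacity.
- option 5: duration 11, value 42
- option 2: duration 6, value 39
- option 1: duration 15, value 35
- option 4: duration 11, value 32
Best: 42 pts.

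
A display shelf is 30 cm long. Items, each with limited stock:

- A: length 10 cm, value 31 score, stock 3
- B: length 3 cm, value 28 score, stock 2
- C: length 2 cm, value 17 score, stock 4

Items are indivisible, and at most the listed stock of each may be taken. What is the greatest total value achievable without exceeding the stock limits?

155 score

Best selections within length 30 and stock limits:
- 1×A + 2×B + 4×C: length 24, value 155
- 2×A + 2×B + 2×C: length 30, value 152
Best: 155 score.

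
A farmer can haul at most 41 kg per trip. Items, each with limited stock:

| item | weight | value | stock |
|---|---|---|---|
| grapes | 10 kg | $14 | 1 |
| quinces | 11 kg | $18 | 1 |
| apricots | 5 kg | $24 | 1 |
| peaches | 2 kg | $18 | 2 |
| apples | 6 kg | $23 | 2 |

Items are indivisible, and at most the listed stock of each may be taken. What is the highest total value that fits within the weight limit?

Top feasible selections:
- 1×quinces + 1×apricots + 2×peaches + 2×apples: weight 32, value 124
- 1×grapes + 1×apricots + 2×peaches + 2×apples: weight 31, value 120
Best: $124.

$124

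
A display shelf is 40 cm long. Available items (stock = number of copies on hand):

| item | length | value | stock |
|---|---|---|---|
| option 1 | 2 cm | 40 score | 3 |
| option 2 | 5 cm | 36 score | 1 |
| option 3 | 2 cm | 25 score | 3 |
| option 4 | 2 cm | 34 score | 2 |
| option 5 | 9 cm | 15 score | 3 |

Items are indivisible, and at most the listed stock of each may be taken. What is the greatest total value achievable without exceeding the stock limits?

Best selections within length 40 and stock limits:
- 3×option 1 + 1×option 2 + 3×option 3 + 2×option 4 + 2×option 5: length 39, value 329
- 3×option 1 + 1×option 2 + 3×option 3 + 2×option 4 + 1×option 5: length 30, value 314
- 3×option 1 + 1×option 2 + 2×option 3 + 2×option 4 + 2×option 5: length 37, value 304
Best: 329 score.

329 score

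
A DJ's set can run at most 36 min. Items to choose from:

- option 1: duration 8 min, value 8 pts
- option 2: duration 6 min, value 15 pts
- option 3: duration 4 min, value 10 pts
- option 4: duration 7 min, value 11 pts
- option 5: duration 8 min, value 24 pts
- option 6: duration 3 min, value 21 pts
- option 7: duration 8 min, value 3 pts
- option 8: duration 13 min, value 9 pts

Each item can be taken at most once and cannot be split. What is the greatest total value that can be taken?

89 pts

Check high-value combinations within 36 min:
- option 1+option 2+option 3+option 4+option 5+option 6: duration 8+6+4+7+8+3=36, value 8+15+10+11+24+21=89
- option 2+option 3+option 4+option 5+option 6+option 7: duration 6+4+7+8+3+8=36, value 15+10+11+24+21+3=84
- option 2+option 3+option 4+option 5+option 6: duration 6+4+7+8+3=28, value 15+10+11+24+21=81
Best: 89 pts.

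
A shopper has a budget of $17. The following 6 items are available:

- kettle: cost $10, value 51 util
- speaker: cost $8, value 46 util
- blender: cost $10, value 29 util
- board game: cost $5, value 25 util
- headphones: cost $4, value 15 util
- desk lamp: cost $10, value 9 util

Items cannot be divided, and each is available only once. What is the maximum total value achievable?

Check high-value combinations within $17:
- speaker+board game+headphones: cost 8+5+4=17, value 46+25+15=86
- kettle+board game: cost 10+5=15, value 51+25=76
- speaker+board game: cost 8+5=13, value 46+25=71
- kettle+headphones: cost 10+4=14, value 51+15=66
Best: 86 util.

86 util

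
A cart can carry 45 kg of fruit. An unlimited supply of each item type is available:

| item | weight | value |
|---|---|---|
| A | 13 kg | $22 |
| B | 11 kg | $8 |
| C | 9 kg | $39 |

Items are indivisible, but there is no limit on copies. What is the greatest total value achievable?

$195

Best value-per-unit is C at 39/9, and filling with it alone uses weight 5×9=45. No mix of the others beats 5×39 = 195.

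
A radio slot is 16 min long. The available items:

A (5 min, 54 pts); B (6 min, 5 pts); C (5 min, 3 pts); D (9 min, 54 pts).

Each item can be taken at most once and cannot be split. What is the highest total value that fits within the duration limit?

108 pts

Check high-value combinations within 16 min:
- A+D: duration 5+9=14, value 54+54=108
- A+B+C: duration 5+6+5=16, value 54+5+3=62
- A+B: duration 5+6=11, value 54+5=59
Best: 108 pts.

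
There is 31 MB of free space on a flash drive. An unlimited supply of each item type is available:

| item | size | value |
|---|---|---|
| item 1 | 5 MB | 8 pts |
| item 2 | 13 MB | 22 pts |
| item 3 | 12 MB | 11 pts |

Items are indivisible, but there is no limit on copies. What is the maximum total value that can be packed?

52 pts

Best value-per-unit is item 2 at 22/13; filling with it alone gives 2×22 = 44.
Optimal mix: 1×item 1 + 2×item 2 → size 31, value 52.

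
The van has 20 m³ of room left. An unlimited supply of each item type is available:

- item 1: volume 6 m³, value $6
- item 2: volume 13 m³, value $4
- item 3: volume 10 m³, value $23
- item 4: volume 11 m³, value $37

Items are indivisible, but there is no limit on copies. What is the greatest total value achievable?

Best value-per-unit is item 4 at 37/11; filling with it alone gives 1×37 = 37.
Optimal mix: 2×item 3 → volume 20, value 46.

$46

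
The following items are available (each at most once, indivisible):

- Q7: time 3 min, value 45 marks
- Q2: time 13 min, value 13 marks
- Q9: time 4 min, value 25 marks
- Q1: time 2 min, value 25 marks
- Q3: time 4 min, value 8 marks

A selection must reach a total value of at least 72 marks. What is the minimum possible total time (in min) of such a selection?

9

Subsets with value ≥ 72, sorted by total time:
- Q7+Q9+Q1: time 9, value 95
- Q7+Q1+Q3: time 9, value 78
Minimum time: 9 min.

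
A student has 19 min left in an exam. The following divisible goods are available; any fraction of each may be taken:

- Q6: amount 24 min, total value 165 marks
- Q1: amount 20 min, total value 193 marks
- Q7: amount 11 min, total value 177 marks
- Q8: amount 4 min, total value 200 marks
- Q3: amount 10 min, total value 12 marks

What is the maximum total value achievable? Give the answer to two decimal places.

415.60

Take in order of value per unit:
- Q8 (200/4 per unit): all 4 → value 200, running total 200.00
- Q7 (177/11 per unit): all 11 → value 177, running total 377.00
- Q1 (193/20 per unit): 4 of 20 → value 4×193/20 = 38.6000, running total 415.60
Total 415.60.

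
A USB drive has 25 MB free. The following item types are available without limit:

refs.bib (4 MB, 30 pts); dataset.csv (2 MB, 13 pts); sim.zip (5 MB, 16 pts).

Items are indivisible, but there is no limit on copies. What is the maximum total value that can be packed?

180 pts

Best value-per-unit is refs.bib at 30/4, and filling with it alone uses size 6×4=24. No mix of the others beats 6×30 = 180.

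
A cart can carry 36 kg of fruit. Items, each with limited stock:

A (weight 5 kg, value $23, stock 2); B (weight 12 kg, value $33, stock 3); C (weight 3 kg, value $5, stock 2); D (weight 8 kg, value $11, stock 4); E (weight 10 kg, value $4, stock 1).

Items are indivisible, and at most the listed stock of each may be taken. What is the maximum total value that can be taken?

$112

Best selections within weight 36 and stock limits:
- 2×A + 2×B: weight 34, value 112
- 2×A + 1×B + 2×C + 1×D: weight 36, value 100
Best: $112.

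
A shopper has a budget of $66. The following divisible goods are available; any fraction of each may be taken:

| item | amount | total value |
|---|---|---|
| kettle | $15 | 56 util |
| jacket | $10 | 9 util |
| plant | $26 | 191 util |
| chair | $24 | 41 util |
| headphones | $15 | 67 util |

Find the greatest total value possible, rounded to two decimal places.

331.08

Take in order of value per unit:
- plant (191/26 per unit): all 26 → value 191, running total 191.00
- headphones (67/15 per unit): all 15 → value 67, running total 258.00
- kettle (56/15 per unit): all 15 → value 56, running total 314.00
- chair (41/24 per unit): 10 of 24 → value 10×41/24 = 17.0833, running total 331.08
Total 331.08.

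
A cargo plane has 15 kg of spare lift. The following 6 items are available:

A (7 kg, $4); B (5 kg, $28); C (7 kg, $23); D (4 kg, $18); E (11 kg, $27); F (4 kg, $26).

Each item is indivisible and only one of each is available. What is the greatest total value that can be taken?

$72

Check high-value combinations within 15 kg:
- B+D+F: weight 5+4+4=13, value 28+18+26=72
- C+D+F: weight 7+4+4=15, value 23+18+26=67
- B+F: weight 5+4=9, value 28+26=54
Best: $72.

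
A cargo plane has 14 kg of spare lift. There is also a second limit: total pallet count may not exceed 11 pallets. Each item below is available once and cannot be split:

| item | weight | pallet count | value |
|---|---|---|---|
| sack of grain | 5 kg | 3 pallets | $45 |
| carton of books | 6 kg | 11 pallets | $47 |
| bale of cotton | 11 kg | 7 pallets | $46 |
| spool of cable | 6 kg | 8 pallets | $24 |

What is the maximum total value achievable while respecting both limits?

$69

Feasible sets respecting both limits:
- sack of grain+spool of cable: weight 11, pallet count 11, value 69
- carton of books: weight 6, pallet count 11, value 47
- bale of cotton: weight 11, pallet count 7, value 46
Best: $69.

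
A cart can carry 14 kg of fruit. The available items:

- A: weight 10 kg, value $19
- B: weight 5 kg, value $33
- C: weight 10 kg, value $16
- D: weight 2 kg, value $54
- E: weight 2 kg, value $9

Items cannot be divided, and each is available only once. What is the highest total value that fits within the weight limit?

This is a 0/1 knapsack; check combinations near the capacity.
- B+D+E: weight 5+2+2=9, value 33+54+9=96
- B+D: weight 5+2=7, value 33+54=87
- A+D+E: weight 10+2+2=14, value 19+54+9=82
- C+D+E: weight 10+2+2=14, value 16+54+9=79
- A+D: weight 10+2=12, value 19+54=73
Best: $96.

$96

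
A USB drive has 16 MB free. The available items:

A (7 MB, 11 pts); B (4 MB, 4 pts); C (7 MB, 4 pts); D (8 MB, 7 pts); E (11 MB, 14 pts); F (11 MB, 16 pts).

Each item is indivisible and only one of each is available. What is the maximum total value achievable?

Check high-value combinations within 16 MB:
- B+F: size 4+11=15, value 4+16=20
- A+D: size 7+8=15, value 11+7=18
- B+E: size 4+11=15, value 4+14=18
Best: 20 pts.

20 pts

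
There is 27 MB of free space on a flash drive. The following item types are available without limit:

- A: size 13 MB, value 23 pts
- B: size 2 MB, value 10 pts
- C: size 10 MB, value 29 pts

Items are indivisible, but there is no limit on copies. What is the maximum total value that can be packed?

130 pts

Best value-per-unit is B at 10/2, and filling with it alone uses size 13×2=26. No mix of the others beats 13×10 = 130.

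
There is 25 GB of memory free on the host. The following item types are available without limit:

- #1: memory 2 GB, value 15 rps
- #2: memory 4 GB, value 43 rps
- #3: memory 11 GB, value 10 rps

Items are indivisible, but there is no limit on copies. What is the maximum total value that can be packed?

258 rps

Best value-per-unit is #2 at 43/4, and filling with it alone uses memory 6×4=24. No mix of the others beats 6×43 = 258.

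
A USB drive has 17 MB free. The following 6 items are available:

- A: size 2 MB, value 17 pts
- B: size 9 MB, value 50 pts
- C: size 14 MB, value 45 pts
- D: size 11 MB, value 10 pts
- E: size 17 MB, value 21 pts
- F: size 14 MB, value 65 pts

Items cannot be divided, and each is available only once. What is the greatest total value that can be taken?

Check high-value combinations within 17 MB:
- A+F: size 2+14=16, value 17+65=82
- A+B: size 2+9=11, value 17+50=67
- F: size 14, value 65
- A+C: size 2+14=16, value 17+45=62
Best: 82 pts.

82 pts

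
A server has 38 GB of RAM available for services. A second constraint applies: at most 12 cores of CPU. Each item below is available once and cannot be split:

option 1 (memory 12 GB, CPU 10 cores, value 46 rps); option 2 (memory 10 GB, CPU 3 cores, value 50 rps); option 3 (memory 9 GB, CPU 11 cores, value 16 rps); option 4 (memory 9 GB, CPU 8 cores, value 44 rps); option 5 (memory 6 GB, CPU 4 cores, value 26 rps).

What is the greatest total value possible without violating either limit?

94 rps

Feasible sets respecting both limits:
- option 2+option 4: memory 19, CPU 11, value 94
- option 2+option 5: memory 16, CPU 7, value 76
- option 4+option 5: memory 15, CPU 12, value 70
- option 2: memory 10, CPU 3, value 50
Best: 94 rps.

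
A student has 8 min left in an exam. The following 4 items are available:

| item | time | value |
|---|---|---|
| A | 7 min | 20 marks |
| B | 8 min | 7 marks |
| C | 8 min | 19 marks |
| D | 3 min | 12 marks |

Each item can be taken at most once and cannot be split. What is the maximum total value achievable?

Check high-value combinations within 8 min:
- A: time 7, value 20
- C: time 8, value 19
- D: time 3, value 12
- B: time 8, value 7
Best: 20 marks.

20 marks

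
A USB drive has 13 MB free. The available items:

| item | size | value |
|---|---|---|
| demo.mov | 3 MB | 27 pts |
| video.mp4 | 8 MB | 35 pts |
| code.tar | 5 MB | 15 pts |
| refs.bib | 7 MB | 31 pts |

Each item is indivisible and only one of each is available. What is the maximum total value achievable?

62 pts

Check high-value combinations within 13 MB:
- demo.mov+video.mp4: size 3+8=11, value 27+35=62
- demo.mov+refs.bib: size 3+7=10, value 27+31=58
- video.mp4+code.tar: size 8+5=13, value 35+15=50
- code.tar+refs.bib: size 5+7=12, value 15+31=46
Best: 62 pts.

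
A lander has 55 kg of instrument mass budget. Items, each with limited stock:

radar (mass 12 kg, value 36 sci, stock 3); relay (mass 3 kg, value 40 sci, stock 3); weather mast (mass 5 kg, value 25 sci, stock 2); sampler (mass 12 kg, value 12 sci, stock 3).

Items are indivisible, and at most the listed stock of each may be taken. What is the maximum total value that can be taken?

Best selections within mass 55 and stock limits:
- 3×radar + 3×relay + 2×weather mast: mass 55, value 278
- 2×radar + 3×relay + 2×weather mast + 1×sampler: mass 55, value 254
- 3×radar + 3×relay + 1×weather mast: mass 50, value 253
- 2×radar + 3×relay + 2×weather mast: mass 43, value 242
Best: 278 sci.

278 sci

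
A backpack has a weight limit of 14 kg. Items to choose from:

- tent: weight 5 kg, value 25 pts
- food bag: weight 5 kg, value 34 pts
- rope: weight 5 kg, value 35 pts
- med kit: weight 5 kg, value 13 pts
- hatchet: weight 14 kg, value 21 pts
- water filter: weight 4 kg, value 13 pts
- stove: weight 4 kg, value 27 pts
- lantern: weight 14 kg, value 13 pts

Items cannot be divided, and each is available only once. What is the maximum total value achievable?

96 pts

Check high-value combinations within 14 kg:
- food bag+rope+stove: weight 5+5+4=14, value 34+35+27=96
- tent+rope+stove: weight 5+5+4=14, value 25+35+27=87
- tent+food bag+stove: weight 5+5+4=14, value 25+34+27=86
- food bag+rope+water filter: weight 5+5+4=14, value 34+35+13=82
Best: 96 pts.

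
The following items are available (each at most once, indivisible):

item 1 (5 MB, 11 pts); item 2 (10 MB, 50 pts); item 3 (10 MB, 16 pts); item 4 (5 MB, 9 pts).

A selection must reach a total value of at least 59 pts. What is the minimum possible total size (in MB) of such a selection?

15

Subsets with value ≥ 59, sorted by total size:
- item 1+item 2: size 15, value 61
- item 2+item 4: size 15, value 59
- item 1+item 2+item 4: size 20, value 70
- item 2+item 3: size 20, value 66
Minimum size: 15 MB.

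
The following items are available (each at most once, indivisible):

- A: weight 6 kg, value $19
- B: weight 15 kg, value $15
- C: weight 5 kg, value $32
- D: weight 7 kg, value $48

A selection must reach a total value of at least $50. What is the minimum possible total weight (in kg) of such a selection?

Subsets with value ≥ 50, sorted by total weight:
- A+C: weight 11, value 51
- C+D: weight 12, value 80
Minimum weight: 11 kg.

11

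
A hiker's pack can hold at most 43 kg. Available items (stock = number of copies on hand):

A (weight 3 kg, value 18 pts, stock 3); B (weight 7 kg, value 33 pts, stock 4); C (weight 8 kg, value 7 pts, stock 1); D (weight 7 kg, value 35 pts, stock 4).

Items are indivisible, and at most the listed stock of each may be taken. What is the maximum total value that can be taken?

209 pts

Top feasible selections:
- 2×A + 1×B + 4×D: weight 41, value 209
- 2×A + 2×B + 3×D: weight 41, value 207
- 2×B + 4×D: weight 42, value 206
- 2×A + 3×B + 2×D: weight 41, value 205
Best: 209 pts.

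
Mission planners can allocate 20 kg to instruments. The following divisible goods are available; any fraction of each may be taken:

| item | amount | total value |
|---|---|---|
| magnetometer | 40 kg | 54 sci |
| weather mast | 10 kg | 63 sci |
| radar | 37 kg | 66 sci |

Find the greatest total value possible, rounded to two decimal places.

80.84

Take in order of value per unit:
- weather mast (63/10 per unit): all 10 → value 63, running total 63.00
- radar (66/37 per unit): 10 of 37 → value 10×66/37 = 17.8378, running total 80.84
Total 80.84.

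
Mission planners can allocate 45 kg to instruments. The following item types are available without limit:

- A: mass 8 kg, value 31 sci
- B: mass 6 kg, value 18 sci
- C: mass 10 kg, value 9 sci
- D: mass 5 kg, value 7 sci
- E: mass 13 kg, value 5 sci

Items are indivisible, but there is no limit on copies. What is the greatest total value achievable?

162 sci

Best value-per-unit is A at 31/8; filling with it alone gives 5×31 = 155.
Optimal mix: 5×A + 1×D → mass 45, value 162.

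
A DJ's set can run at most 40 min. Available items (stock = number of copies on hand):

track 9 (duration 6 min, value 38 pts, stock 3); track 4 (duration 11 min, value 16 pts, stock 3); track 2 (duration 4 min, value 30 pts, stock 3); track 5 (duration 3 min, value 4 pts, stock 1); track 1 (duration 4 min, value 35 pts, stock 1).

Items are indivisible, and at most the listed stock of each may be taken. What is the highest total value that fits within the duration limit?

243 pts

Top feasible selections:
- 3×track 9 + 3×track 2 + 1×track 5 + 1×track 1: duration 37, value 243
- 3×track 9 + 3×track 2 + 1×track 1: duration 34, value 239
Best: 243 pts.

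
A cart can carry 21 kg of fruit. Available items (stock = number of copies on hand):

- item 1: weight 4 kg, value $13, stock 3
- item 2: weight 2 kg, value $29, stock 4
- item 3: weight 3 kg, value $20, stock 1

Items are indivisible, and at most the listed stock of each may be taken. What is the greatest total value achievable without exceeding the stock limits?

$162

Top feasible selections:
- 2×item 1 + 4×item 2 + 1×item 3: weight 19, value 162
- 3×item 1 + 4×item 2: weight 20, value 155
Best: $162.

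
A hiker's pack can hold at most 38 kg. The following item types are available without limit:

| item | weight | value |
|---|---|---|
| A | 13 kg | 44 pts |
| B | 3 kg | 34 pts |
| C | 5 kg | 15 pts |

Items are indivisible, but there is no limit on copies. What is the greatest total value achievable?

Best value-per-unit is B at 34/3, and filling with it alone uses weight 12×3=36. No mix of the others beats 12×34 = 408.

408 pts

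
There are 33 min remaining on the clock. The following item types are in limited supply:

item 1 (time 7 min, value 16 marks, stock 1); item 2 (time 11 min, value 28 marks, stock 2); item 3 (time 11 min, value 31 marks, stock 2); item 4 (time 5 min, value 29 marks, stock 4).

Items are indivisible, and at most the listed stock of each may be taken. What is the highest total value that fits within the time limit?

147 marks

Top feasible selections:
- 1×item 3 + 4×item 4: time 31, value 147
- 1×item 2 + 4×item 4: time 31, value 144
Best: 147 marks.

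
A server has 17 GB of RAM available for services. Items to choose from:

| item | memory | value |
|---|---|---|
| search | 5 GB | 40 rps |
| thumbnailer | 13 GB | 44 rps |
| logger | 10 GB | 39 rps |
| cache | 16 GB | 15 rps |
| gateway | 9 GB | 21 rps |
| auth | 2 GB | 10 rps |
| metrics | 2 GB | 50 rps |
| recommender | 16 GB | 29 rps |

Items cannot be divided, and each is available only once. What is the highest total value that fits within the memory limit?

129 rps

Check high-value combinations within 17 GB:
- search+logger+metrics: memory 5+10+2=17, value 40+39+50=129
- search+gateway+metrics: memory 5+9+2=16, value 40+21+50=111
- thumbnailer+auth+metrics: memory 13+2+2=17, value 44+10+50=104
- search+auth+metrics: memory 5+2+2=9, value 40+10+50=100
Best: 129 rps.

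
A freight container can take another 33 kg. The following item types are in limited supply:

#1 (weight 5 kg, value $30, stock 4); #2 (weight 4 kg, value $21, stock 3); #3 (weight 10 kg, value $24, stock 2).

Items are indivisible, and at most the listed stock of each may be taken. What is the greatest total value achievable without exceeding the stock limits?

$183

Best selections within weight 33 and stock limits:
- 4×#1 + 3×#2: weight 32, value 183
- 4×#1 + 2×#2: weight 28, value 162
- 3×#1 + 2×#2 + 1×#3: weight 33, value 156
Best: $183.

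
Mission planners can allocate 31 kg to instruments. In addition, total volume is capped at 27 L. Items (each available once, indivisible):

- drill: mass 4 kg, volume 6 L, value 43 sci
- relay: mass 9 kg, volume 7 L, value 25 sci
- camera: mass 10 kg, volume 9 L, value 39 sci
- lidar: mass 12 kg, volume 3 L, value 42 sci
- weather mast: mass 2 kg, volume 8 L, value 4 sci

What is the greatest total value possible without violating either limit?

128 sci

Feasible sets respecting both limits:
- drill+camera+lidar+weather mast: mass 28, volume 26, value 128
- drill+camera+lidar: mass 26, volume 18, value 124
- drill+relay+lidar+weather mast: mass 27, volume 24, value 114
- drill+relay+lidar: mass 25, volume 16, value 110
Best: 128 sci.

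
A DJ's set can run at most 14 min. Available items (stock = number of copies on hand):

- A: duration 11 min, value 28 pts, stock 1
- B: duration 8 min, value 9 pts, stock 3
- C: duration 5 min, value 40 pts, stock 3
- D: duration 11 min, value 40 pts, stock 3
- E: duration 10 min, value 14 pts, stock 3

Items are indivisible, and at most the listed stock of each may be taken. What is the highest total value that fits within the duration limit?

Top feasible selections:
- 2×C: duration 10, value 80
- 1×B + 1×C: duration 13, value 49
- 1×C: duration 5, value 40
- 1×D: duration 11, value 40
Best: 80 pts.

80 pts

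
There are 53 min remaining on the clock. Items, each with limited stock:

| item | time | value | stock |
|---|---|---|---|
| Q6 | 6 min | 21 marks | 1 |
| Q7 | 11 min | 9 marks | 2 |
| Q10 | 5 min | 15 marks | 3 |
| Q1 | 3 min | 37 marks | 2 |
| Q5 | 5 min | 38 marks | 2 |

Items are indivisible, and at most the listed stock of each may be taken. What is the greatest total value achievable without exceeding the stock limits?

225 marks

Best selections within time 53 and stock limits:
- 1×Q6 + 1×Q7 + 3×Q10 + 2×Q1 + 2×Q5: time 48, value 225
- 1×Q6 + 3×Q10 + 2×Q1 + 2×Q5: time 37, value 216
Best: 225 marks.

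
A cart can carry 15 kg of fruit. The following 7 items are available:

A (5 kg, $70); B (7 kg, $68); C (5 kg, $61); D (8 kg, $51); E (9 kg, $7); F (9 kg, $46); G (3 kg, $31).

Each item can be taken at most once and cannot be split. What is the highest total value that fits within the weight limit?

$169

Check high-value combinations within 15 kg:
- A+B+G: weight 5+7+3=15, value 70+68+31=169
- A+C+G: weight 5+5+3=13, value 70+61+31=162
- B+C+G: weight 7+5+3=15, value 68+61+31=160
Best: $169.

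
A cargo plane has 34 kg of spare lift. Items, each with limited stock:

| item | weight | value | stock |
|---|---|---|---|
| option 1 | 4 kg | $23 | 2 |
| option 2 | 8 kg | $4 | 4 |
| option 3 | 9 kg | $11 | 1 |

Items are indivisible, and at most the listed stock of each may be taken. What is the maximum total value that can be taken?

$65

Top feasible selections:
- 2×option 1 + 2×option 2 + 1×option 3: weight 33, value 65
- 2×option 1 + 1×option 2 + 1×option 3: weight 25, value 61
- 2×option 1 + 3×option 2: weight 32, value 58
- 2×option 1 + 1×option 3: weight 17, value 57
Best: $65.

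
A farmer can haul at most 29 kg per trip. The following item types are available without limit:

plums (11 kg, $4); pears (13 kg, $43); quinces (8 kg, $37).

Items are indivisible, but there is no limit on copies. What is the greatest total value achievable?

$117

Best value-per-unit is quinces at 37/8; filling with it alone gives 3×37 = 111.
Optimal mix: 1×pears + 2×quinces → weight 29, value 117.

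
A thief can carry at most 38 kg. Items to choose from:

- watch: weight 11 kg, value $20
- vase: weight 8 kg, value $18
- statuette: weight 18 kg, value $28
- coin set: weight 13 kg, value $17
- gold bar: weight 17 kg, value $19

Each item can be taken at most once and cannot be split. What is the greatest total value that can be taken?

Check high-value combinations within 38 kg:
- watch+vase+statuette: weight 11+8+18=37, value 20+18+28=66
- watch+vase+gold bar: weight 11+8+17=36, value 20+18+19=57
- watch+vase+coin set: weight 11+8+13=32, value 20+18+17=55
- vase+coin set+gold bar: weight 8+13+17=38, value 18+17+19=54
- watch+statuette: weight 11+18=29, value 20+28=48
Best: $66.

$66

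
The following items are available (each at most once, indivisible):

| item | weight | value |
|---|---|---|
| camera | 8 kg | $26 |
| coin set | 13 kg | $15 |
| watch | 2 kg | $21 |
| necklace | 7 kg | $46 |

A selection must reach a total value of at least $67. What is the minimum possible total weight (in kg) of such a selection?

9

Subsets with value ≥ 67, sorted by total weight:
- watch+necklace: weight 9, value 67
- camera+necklace: weight 15, value 72
- camera+watch+necklace: weight 17, value 93
- coin set+watch+necklace: weight 22, value 82
Minimum weight: 9 kg.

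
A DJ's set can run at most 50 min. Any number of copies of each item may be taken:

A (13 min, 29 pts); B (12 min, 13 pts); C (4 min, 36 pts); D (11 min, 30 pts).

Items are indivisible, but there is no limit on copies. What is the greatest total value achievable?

Best value-per-unit is C at 36/4, and filling with it alone uses duration 12×4=48. No mix of the others beats 12×36 = 432.

432 pts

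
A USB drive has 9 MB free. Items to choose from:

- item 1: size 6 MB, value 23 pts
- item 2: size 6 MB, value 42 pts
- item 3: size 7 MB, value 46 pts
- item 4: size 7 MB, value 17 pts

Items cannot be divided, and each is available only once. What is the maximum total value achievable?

46 pts

Check high-value combinations within 9 MB:
- item 3: size 7, value 46
- item 2: size 6, value 42
- item 1: size 6, value 23
- item 4: size 7, value 17
Best: 46 pts.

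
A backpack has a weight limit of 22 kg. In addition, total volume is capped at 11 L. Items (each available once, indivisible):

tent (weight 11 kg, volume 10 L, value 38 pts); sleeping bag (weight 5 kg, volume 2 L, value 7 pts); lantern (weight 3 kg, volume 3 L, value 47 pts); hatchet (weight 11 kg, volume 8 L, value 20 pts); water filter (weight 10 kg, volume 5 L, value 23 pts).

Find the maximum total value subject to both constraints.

Feasible sets respecting both limits:
- sleeping bag+lantern+water filter: weight 18, volume 10, value 77
- lantern+water filter: weight 13, volume 8, value 70
- lantern+hatchet: weight 14, volume 11, value 67
- sleeping bag+lantern: weight 8, volume 5, value 54
Best: 77 pts.

77 pts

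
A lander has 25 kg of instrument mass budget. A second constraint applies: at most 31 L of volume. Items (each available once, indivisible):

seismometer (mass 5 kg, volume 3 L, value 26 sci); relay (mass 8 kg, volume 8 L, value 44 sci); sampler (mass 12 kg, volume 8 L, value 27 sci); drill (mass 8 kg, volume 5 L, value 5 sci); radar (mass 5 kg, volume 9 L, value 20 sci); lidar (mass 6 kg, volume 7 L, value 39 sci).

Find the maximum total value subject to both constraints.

129 sci

Feasible sets respecting both limits:
- seismometer+relay+radar+lidar: mass 24, volume 27, value 129
- seismometer+relay+lidar: mass 19, volume 18, value 109
- relay+radar+lidar: mass 19, volume 24, value 103
Best: 129 sci.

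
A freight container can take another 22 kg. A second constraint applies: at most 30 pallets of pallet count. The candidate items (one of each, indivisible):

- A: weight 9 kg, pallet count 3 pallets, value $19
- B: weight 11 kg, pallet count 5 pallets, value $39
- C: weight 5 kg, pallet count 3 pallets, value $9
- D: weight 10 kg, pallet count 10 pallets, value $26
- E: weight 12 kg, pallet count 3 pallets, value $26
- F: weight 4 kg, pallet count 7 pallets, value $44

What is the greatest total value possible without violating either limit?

$92

Feasible sets respecting both limits:
- B+C+F: weight 20, pallet count 15, value 92
- B+F: weight 15, pallet count 12, value 83
- C+D+F: weight 19, pallet count 20, value 79
- C+E+F: weight 21, pallet count 13, value 79
Best: $92.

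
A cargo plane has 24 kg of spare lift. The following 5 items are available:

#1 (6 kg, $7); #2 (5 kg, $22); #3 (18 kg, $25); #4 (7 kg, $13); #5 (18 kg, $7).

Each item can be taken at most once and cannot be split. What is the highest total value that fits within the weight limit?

Check high-value combinations within 24 kg:
- #2+#3: weight 5+18=23, value 22+25=47
- #1+#2+#4: weight 6+5+7=18, value 7+22+13=42
- #2+#4: weight 5+7=12, value 22+13=35
- #1+#3: weight 6+18=24, value 7+25=32
Best: $47.

$47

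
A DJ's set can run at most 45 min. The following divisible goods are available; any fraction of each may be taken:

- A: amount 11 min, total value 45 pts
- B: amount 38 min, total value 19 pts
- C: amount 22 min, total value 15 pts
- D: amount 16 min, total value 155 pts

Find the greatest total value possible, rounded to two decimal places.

212.27

Take in order of value per unit:
- D (155/16 per unit): all 16 → value 155, running total 155.00
- A (45/11 per unit): all 11 → value 45, running total 200.00
- C (15/22 per unit): 18 of 22 → value 18×15/22 = 12.2727, running total 212.27
Total 212.27.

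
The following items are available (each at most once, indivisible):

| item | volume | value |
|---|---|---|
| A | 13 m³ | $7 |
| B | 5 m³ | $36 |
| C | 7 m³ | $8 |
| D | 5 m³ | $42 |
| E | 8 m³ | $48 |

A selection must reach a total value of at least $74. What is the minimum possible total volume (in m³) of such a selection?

10

Subsets with value ≥ 74, sorted by total volume:
- B+D: volume 10, value 78
- D+E: volume 13, value 90
- B+E: volume 13, value 84
- B+C+D: volume 17, value 86
Minimum volume: 10 m³.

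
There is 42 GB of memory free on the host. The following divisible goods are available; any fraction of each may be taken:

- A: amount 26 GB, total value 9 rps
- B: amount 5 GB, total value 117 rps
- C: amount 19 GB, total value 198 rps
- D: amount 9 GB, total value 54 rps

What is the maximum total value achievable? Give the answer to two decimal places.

Take in order of value per unit:
- B (117/5 per unit): all 5 → value 117, running total 117.00
- C (198/19 per unit): all 19 → value 198, running total 315.00
- D (54/9 per unit): all 9 → value 54, running total 369.00
- A (9/26 per unit): 9 of 26 → value 9×9/26 = 3.1154, running total 372.12
Total 372.12.

372.12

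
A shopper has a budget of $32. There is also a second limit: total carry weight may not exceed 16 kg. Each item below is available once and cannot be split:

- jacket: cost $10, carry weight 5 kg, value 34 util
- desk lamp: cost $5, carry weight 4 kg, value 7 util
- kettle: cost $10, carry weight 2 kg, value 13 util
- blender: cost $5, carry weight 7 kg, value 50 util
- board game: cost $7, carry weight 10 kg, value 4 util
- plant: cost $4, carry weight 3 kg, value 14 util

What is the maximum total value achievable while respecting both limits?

Feasible sets respecting both limits:
- jacket+blender+plant: cost 19, carry weight 15, value 98
- jacket+kettle+blender: cost 25, carry weight 14, value 97
- jacket+desk lamp+blender: cost 20, carry weight 16, value 91
- jacket+blender: cost 15, carry weight 12, value 84
Best: 98 util.

98 util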